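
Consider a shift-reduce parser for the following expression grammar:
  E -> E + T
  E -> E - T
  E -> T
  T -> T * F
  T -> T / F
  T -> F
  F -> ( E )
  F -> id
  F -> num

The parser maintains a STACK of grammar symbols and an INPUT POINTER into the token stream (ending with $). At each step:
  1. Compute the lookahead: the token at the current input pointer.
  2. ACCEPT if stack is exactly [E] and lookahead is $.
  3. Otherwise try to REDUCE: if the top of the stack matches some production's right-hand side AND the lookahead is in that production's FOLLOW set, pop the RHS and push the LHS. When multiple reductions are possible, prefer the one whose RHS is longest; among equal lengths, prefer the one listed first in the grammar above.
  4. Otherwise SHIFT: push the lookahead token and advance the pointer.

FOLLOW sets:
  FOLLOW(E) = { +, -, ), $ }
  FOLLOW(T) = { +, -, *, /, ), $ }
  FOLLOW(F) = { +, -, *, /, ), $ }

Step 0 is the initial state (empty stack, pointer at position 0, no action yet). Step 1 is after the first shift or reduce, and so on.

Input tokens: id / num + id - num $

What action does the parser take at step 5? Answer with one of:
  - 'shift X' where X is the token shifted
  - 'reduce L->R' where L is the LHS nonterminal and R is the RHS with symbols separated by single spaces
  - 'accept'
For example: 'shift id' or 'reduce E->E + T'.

Answer: shift num

Derivation:
Step 1: shift id. Stack=[id] ptr=1 lookahead=/ remaining=[/ num + id - num $]
Step 2: reduce F->id. Stack=[F] ptr=1 lookahead=/ remaining=[/ num + id - num $]
Step 3: reduce T->F. Stack=[T] ptr=1 lookahead=/ remaining=[/ num + id - num $]
Step 4: shift /. Stack=[T /] ptr=2 lookahead=num remaining=[num + id - num $]
Step 5: shift num. Stack=[T / num] ptr=3 lookahead=+ remaining=[+ id - num $]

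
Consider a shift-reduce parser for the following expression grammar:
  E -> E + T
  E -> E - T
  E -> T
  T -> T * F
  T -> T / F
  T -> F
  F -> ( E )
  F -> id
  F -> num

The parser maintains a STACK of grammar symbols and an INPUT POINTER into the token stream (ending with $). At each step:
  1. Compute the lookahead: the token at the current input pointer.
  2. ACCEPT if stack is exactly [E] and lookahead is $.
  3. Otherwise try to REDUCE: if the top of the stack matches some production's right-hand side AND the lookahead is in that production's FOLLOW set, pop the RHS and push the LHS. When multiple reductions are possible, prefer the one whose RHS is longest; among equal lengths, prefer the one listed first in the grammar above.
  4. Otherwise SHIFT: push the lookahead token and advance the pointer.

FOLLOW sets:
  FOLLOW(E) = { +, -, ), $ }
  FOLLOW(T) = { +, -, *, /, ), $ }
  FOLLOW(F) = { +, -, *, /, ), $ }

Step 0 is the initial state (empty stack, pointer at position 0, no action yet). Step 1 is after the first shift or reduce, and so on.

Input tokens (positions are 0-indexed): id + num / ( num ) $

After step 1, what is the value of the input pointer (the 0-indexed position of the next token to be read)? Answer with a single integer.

Answer: 1

Derivation:
Step 1: shift id. Stack=[id] ptr=1 lookahead=+ remaining=[+ num / ( num ) $]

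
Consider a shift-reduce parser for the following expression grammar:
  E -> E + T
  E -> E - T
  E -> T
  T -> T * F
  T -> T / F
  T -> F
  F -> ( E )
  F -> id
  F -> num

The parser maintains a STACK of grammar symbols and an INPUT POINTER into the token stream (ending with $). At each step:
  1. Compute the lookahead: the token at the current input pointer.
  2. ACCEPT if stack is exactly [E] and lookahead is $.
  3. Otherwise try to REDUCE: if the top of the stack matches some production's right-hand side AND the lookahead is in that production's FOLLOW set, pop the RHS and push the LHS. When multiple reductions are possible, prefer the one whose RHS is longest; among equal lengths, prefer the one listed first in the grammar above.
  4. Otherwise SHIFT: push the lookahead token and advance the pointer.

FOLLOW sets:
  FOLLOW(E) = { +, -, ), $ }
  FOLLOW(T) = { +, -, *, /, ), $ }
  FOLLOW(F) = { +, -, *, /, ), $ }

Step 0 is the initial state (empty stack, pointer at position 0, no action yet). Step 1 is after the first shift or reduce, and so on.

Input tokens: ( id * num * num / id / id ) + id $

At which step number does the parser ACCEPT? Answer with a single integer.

Answer: 31

Derivation:
Step 1: shift (. Stack=[(] ptr=1 lookahead=id remaining=[id * num * num / id / id ) + id $]
Step 2: shift id. Stack=[( id] ptr=2 lookahead=* remaining=[* num * num / id / id ) + id $]
Step 3: reduce F->id. Stack=[( F] ptr=2 lookahead=* remaining=[* num * num / id / id ) + id $]
Step 4: reduce T->F. Stack=[( T] ptr=2 lookahead=* remaining=[* num * num / id / id ) + id $]
Step 5: shift *. Stack=[( T *] ptr=3 lookahead=num remaining=[num * num / id / id ) + id $]
Step 6: shift num. Stack=[( T * num] ptr=4 lookahead=* remaining=[* num / id / id ) + id $]
Step 7: reduce F->num. Stack=[( T * F] ptr=4 lookahead=* remaining=[* num / id / id ) + id $]
Step 8: reduce T->T * F. Stack=[( T] ptr=4 lookahead=* remaining=[* num / id / id ) + id $]
Step 9: shift *. Stack=[( T *] ptr=5 lookahead=num remaining=[num / id / id ) + id $]
Step 10: shift num. Stack=[( T * num] ptr=6 lookahead=/ remaining=[/ id / id ) + id $]
Step 11: reduce F->num. Stack=[( T * F] ptr=6 lookahead=/ remaining=[/ id / id ) + id $]
Step 12: reduce T->T * F. Stack=[( T] ptr=6 lookahead=/ remaining=[/ id / id ) + id $]
Step 13: shift /. Stack=[( T /] ptr=7 lookahead=id remaining=[id / id ) + id $]
Step 14: shift id. Stack=[( T / id] ptr=8 lookahead=/ remaining=[/ id ) + id $]
Step 15: reduce F->id. Stack=[( T / F] ptr=8 lookahead=/ remaining=[/ id ) + id $]
Step 16: reduce T->T / F. Stack=[( T] ptr=8 lookahead=/ remaining=[/ id ) + id $]
Step 17: shift /. Stack=[( T /] ptr=9 lookahead=id remaining=[id ) + id $]
Step 18: shift id. Stack=[( T / id] ptr=10 lookahead=) remaining=[) + id $]
Step 19: reduce F->id. Stack=[( T / F] ptr=10 lookahead=) remaining=[) + id $]
Step 20: reduce T->T / F. Stack=[( T] ptr=10 lookahead=) remaining=[) + id $]
Step 21: reduce E->T. Stack=[( E] ptr=10 lookahead=) remaining=[) + id $]
Step 22: shift ). Stack=[( E )] ptr=11 lookahead=+ remaining=[+ id $]
Step 23: reduce F->( E ). Stack=[F] ptr=11 lookahead=+ remaining=[+ id $]
Step 24: reduce T->F. Stack=[T] ptr=11 lookahead=+ remaining=[+ id $]
Step 25: reduce E->T. Stack=[E] ptr=11 lookahead=+ remaining=[+ id $]
Step 26: shift +. Stack=[E +] ptr=12 lookahead=id remaining=[id $]
Step 27: shift id. Stack=[E + id] ptr=13 lookahead=$ remaining=[$]
Step 28: reduce F->id. Stack=[E + F] ptr=13 lookahead=$ remaining=[$]
Step 29: reduce T->F. Stack=[E + T] ptr=13 lookahead=$ remaining=[$]
Step 30: reduce E->E + T. Stack=[E] ptr=13 lookahead=$ remaining=[$]
Step 31: accept. Stack=[E] ptr=13 lookahead=$ remaining=[$]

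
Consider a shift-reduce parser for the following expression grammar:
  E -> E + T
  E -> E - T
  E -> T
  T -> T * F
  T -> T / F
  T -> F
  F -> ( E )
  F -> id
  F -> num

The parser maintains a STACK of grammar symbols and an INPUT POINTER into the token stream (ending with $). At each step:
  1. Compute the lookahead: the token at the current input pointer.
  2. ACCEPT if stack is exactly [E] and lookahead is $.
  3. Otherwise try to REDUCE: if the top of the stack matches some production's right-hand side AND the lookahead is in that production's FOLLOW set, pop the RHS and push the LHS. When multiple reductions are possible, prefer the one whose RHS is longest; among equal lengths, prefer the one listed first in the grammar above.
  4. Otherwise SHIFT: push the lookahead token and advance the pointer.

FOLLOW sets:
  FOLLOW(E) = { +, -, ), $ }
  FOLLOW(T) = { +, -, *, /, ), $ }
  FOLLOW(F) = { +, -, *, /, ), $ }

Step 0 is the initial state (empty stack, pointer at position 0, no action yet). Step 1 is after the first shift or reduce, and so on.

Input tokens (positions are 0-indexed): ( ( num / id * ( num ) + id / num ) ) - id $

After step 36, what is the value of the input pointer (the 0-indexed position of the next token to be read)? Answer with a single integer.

Step 1: shift (. Stack=[(] ptr=1 lookahead=( remaining=[( num / id * ( num ) + id / num ) ) - id $]
Step 2: shift (. Stack=[( (] ptr=2 lookahead=num remaining=[num / id * ( num ) + id / num ) ) - id $]
Step 3: shift num. Stack=[( ( num] ptr=3 lookahead=/ remaining=[/ id * ( num ) + id / num ) ) - id $]
Step 4: reduce F->num. Stack=[( ( F] ptr=3 lookahead=/ remaining=[/ id * ( num ) + id / num ) ) - id $]
Step 5: reduce T->F. Stack=[( ( T] ptr=3 lookahead=/ remaining=[/ id * ( num ) + id / num ) ) - id $]
Step 6: shift /. Stack=[( ( T /] ptr=4 lookahead=id remaining=[id * ( num ) + id / num ) ) - id $]
Step 7: shift id. Stack=[( ( T / id] ptr=5 lookahead=* remaining=[* ( num ) + id / num ) ) - id $]
Step 8: reduce F->id. Stack=[( ( T / F] ptr=5 lookahead=* remaining=[* ( num ) + id / num ) ) - id $]
Step 9: reduce T->T / F. Stack=[( ( T] ptr=5 lookahead=* remaining=[* ( num ) + id / num ) ) - id $]
Step 10: shift *. Stack=[( ( T *] ptr=6 lookahead=( remaining=[( num ) + id / num ) ) - id $]
Step 11: shift (. Stack=[( ( T * (] ptr=7 lookahead=num remaining=[num ) + id / num ) ) - id $]
Step 12: shift num. Stack=[( ( T * ( num] ptr=8 lookahead=) remaining=[) + id / num ) ) - id $]
Step 13: reduce F->num. Stack=[( ( T * ( F] ptr=8 lookahead=) remaining=[) + id / num ) ) - id $]
Step 14: reduce T->F. Stack=[( ( T * ( T] ptr=8 lookahead=) remaining=[) + id / num ) ) - id $]
Step 15: reduce E->T. Stack=[( ( T * ( E] ptr=8 lookahead=) remaining=[) + id / num ) ) - id $]
Step 16: shift ). Stack=[( ( T * ( E )] ptr=9 lookahead=+ remaining=[+ id / num ) ) - id $]
Step 17: reduce F->( E ). Stack=[( ( T * F] ptr=9 lookahead=+ remaining=[+ id / num ) ) - id $]
Step 18: reduce T->T * F. Stack=[( ( T] ptr=9 lookahead=+ remaining=[+ id / num ) ) - id $]
Step 19: reduce E->T. Stack=[( ( E] ptr=9 lookahead=+ remaining=[+ id / num ) ) - id $]
Step 20: shift +. Stack=[( ( E +] ptr=10 lookahead=id remaining=[id / num ) ) - id $]
Step 21: shift id. Stack=[( ( E + id] ptr=11 lookahead=/ remaining=[/ num ) ) - id $]
Step 22: reduce F->id. Stack=[( ( E + F] ptr=11 lookahead=/ remaining=[/ num ) ) - id $]
Step 23: reduce T->F. Stack=[( ( E + T] ptr=11 lookahead=/ remaining=[/ num ) ) - id $]
Step 24: shift /. Stack=[( ( E + T /] ptr=12 lookahead=num remaining=[num ) ) - id $]
Step 25: shift num. Stack=[( ( E + T / num] ptr=13 lookahead=) remaining=[) ) - id $]
Step 26: reduce F->num. Stack=[( ( E + T / F] ptr=13 lookahead=) remaining=[) ) - id $]
Step 27: reduce T->T / F. Stack=[( ( E + T] ptr=13 lookahead=) remaining=[) ) - id $]
Step 28: reduce E->E + T. Stack=[( ( E] ptr=13 lookahead=) remaining=[) ) - id $]
Step 29: shift ). Stack=[( ( E )] ptr=14 lookahead=) remaining=[) - id $]
Step 30: reduce F->( E ). Stack=[( F] ptr=14 lookahead=) remaining=[) - id $]
Step 31: reduce T->F. Stack=[( T] ptr=14 lookahead=) remaining=[) - id $]
Step 32: reduce E->T. Stack=[( E] ptr=14 lookahead=) remaining=[) - id $]
Step 33: shift ). Stack=[( E )] ptr=15 lookahead=- remaining=[- id $]
Step 34: reduce F->( E ). Stack=[F] ptr=15 lookahead=- remaining=[- id $]
Step 35: reduce T->F. Stack=[T] ptr=15 lookahead=- remaining=[- id $]
Step 36: reduce E->T. Stack=[E] ptr=15 lookahead=- remaining=[- id $]

Answer: 15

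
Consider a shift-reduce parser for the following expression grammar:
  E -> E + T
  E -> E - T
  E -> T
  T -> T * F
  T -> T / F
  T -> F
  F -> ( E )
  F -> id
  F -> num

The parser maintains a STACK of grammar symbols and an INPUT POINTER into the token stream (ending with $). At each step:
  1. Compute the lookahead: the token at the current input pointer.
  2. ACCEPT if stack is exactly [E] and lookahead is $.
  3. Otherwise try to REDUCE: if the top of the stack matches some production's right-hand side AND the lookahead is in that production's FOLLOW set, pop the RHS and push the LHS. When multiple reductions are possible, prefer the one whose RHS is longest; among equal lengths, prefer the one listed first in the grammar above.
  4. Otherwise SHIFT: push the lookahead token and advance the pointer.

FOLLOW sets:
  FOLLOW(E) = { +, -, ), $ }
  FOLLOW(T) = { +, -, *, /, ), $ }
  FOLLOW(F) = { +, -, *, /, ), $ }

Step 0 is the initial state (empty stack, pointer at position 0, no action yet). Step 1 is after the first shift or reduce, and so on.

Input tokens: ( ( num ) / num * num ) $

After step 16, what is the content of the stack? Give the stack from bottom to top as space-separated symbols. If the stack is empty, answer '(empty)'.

Answer: ( T * F

Derivation:
Step 1: shift (. Stack=[(] ptr=1 lookahead=( remaining=[( num ) / num * num ) $]
Step 2: shift (. Stack=[( (] ptr=2 lookahead=num remaining=[num ) / num * num ) $]
Step 3: shift num. Stack=[( ( num] ptr=3 lookahead=) remaining=[) / num * num ) $]
Step 4: reduce F->num. Stack=[( ( F] ptr=3 lookahead=) remaining=[) / num * num ) $]
Step 5: reduce T->F. Stack=[( ( T] ptr=3 lookahead=) remaining=[) / num * num ) $]
Step 6: reduce E->T. Stack=[( ( E] ptr=3 lookahead=) remaining=[) / num * num ) $]
Step 7: shift ). Stack=[( ( E )] ptr=4 lookahead=/ remaining=[/ num * num ) $]
Step 8: reduce F->( E ). Stack=[( F] ptr=4 lookahead=/ remaining=[/ num * num ) $]
Step 9: reduce T->F. Stack=[( T] ptr=4 lookahead=/ remaining=[/ num * num ) $]
Step 10: shift /. Stack=[( T /] ptr=5 lookahead=num remaining=[num * num ) $]
Step 11: shift num. Stack=[( T / num] ptr=6 lookahead=* remaining=[* num ) $]
Step 12: reduce F->num. Stack=[( T / F] ptr=6 lookahead=* remaining=[* num ) $]
Step 13: reduce T->T / F. Stack=[( T] ptr=6 lookahead=* remaining=[* num ) $]
Step 14: shift *. Stack=[( T *] ptr=7 lookahead=num remaining=[num ) $]
Step 15: shift num. Stack=[( T * num] ptr=8 lookahead=) remaining=[) $]
Step 16: reduce F->num. Stack=[( T * F] ptr=8 lookahead=) remaining=[) $]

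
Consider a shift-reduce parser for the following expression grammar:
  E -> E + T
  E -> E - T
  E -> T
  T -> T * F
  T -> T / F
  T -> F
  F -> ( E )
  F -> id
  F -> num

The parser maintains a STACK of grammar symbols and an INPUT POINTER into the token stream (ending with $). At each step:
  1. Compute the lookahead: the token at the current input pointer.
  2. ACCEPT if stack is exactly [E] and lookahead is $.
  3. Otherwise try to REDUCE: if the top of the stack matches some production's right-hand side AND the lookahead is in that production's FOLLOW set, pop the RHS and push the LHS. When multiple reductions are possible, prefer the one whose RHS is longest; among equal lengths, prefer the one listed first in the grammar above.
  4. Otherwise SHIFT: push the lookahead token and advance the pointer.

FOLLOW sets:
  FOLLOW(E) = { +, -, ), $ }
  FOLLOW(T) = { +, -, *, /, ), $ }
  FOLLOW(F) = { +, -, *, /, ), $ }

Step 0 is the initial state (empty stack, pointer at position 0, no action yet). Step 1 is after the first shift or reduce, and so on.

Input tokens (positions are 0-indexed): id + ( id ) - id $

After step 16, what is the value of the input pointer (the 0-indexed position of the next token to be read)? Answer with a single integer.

Step 1: shift id. Stack=[id] ptr=1 lookahead=+ remaining=[+ ( id ) - id $]
Step 2: reduce F->id. Stack=[F] ptr=1 lookahead=+ remaining=[+ ( id ) - id $]
Step 3: reduce T->F. Stack=[T] ptr=1 lookahead=+ remaining=[+ ( id ) - id $]
Step 4: reduce E->T. Stack=[E] ptr=1 lookahead=+ remaining=[+ ( id ) - id $]
Step 5: shift +. Stack=[E +] ptr=2 lookahead=( remaining=[( id ) - id $]
Step 6: shift (. Stack=[E + (] ptr=3 lookahead=id remaining=[id ) - id $]
Step 7: shift id. Stack=[E + ( id] ptr=4 lookahead=) remaining=[) - id $]
Step 8: reduce F->id. Stack=[E + ( F] ptr=4 lookahead=) remaining=[) - id $]
Step 9: reduce T->F. Stack=[E + ( T] ptr=4 lookahead=) remaining=[) - id $]
Step 10: reduce E->T. Stack=[E + ( E] ptr=4 lookahead=) remaining=[) - id $]
Step 11: shift ). Stack=[E + ( E )] ptr=5 lookahead=- remaining=[- id $]
Step 12: reduce F->( E ). Stack=[E + F] ptr=5 lookahead=- remaining=[- id $]
Step 13: reduce T->F. Stack=[E + T] ptr=5 lookahead=- remaining=[- id $]
Step 14: reduce E->E + T. Stack=[E] ptr=5 lookahead=- remaining=[- id $]
Step 15: shift -. Stack=[E -] ptr=6 lookahead=id remaining=[id $]
Step 16: shift id. Stack=[E - id] ptr=7 lookahead=$ remaining=[$]

Answer: 7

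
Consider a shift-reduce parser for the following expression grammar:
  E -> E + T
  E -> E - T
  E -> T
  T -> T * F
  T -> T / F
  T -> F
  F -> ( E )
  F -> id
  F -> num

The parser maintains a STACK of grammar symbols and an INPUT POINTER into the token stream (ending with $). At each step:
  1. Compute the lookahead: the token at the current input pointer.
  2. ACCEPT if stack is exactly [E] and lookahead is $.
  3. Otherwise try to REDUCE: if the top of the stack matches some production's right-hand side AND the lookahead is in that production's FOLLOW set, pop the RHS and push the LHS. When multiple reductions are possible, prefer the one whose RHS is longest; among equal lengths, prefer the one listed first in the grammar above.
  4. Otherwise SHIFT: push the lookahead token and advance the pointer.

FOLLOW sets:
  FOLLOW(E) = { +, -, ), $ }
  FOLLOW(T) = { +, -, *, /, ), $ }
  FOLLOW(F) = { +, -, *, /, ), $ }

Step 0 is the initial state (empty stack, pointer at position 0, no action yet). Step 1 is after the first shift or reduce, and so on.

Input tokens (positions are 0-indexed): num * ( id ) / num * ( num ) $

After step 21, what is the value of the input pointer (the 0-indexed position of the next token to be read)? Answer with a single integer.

Step 1: shift num. Stack=[num] ptr=1 lookahead=* remaining=[* ( id ) / num * ( num ) $]
Step 2: reduce F->num. Stack=[F] ptr=1 lookahead=* remaining=[* ( id ) / num * ( num ) $]
Step 3: reduce T->F. Stack=[T] ptr=1 lookahead=* remaining=[* ( id ) / num * ( num ) $]
Step 4: shift *. Stack=[T *] ptr=2 lookahead=( remaining=[( id ) / num * ( num ) $]
Step 5: shift (. Stack=[T * (] ptr=3 lookahead=id remaining=[id ) / num * ( num ) $]
Step 6: shift id. Stack=[T * ( id] ptr=4 lookahead=) remaining=[) / num * ( num ) $]
Step 7: reduce F->id. Stack=[T * ( F] ptr=4 lookahead=) remaining=[) / num * ( num ) $]
Step 8: reduce T->F. Stack=[T * ( T] ptr=4 lookahead=) remaining=[) / num * ( num ) $]
Step 9: reduce E->T. Stack=[T * ( E] ptr=4 lookahead=) remaining=[) / num * ( num ) $]
Step 10: shift ). Stack=[T * ( E )] ptr=5 lookahead=/ remaining=[/ num * ( num ) $]
Step 11: reduce F->( E ). Stack=[T * F] ptr=5 lookahead=/ remaining=[/ num * ( num ) $]
Step 12: reduce T->T * F. Stack=[T] ptr=5 lookahead=/ remaining=[/ num * ( num ) $]
Step 13: shift /. Stack=[T /] ptr=6 lookahead=num remaining=[num * ( num ) $]
Step 14: shift num. Stack=[T / num] ptr=7 lookahead=* remaining=[* ( num ) $]
Step 15: reduce F->num. Stack=[T / F] ptr=7 lookahead=* remaining=[* ( num ) $]
Step 16: reduce T->T / F. Stack=[T] ptr=7 lookahead=* remaining=[* ( num ) $]
Step 17: shift *. Stack=[T *] ptr=8 lookahead=( remaining=[( num ) $]
Step 18: shift (. Stack=[T * (] ptr=9 lookahead=num remaining=[num ) $]
Step 19: shift num. Stack=[T * ( num] ptr=10 lookahead=) remaining=[) $]
Step 20: reduce F->num. Stack=[T * ( F] ptr=10 lookahead=) remaining=[) $]
Step 21: reduce T->F. Stack=[T * ( T] ptr=10 lookahead=) remaining=[) $]

Answer: 10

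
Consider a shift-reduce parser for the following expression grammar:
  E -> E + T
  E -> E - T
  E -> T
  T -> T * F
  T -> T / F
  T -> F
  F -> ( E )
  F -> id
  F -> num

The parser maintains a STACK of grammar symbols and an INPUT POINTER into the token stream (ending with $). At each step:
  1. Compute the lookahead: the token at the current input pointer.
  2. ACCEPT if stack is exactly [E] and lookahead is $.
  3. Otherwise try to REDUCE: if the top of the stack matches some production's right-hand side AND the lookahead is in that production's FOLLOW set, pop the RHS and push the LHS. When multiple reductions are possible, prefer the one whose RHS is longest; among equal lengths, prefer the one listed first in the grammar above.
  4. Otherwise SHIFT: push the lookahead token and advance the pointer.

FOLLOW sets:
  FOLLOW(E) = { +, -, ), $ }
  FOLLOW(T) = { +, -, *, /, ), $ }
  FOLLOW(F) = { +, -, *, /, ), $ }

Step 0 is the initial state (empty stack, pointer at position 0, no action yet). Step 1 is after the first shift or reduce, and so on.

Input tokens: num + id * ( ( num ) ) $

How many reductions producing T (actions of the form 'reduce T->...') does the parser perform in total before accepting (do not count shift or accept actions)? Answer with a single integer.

Answer: 5

Derivation:
Step 1: shift num. Stack=[num] ptr=1 lookahead=+ remaining=[+ id * ( ( num ) ) $]
Step 2: reduce F->num. Stack=[F] ptr=1 lookahead=+ remaining=[+ id * ( ( num ) ) $]
Step 3: reduce T->F. Stack=[T] ptr=1 lookahead=+ remaining=[+ id * ( ( num ) ) $]
Step 4: reduce E->T. Stack=[E] ptr=1 lookahead=+ remaining=[+ id * ( ( num ) ) $]
Step 5: shift +. Stack=[E +] ptr=2 lookahead=id remaining=[id * ( ( num ) ) $]
Step 6: shift id. Stack=[E + id] ptr=3 lookahead=* remaining=[* ( ( num ) ) $]
Step 7: reduce F->id. Stack=[E + F] ptr=3 lookahead=* remaining=[* ( ( num ) ) $]
Step 8: reduce T->F. Stack=[E + T] ptr=3 lookahead=* remaining=[* ( ( num ) ) $]
Step 9: shift *. Stack=[E + T *] ptr=4 lookahead=( remaining=[( ( num ) ) $]
Step 10: shift (. Stack=[E + T * (] ptr=5 lookahead=( remaining=[( num ) ) $]
Step 11: shift (. Stack=[E + T * ( (] ptr=6 lookahead=num remaining=[num ) ) $]
Step 12: shift num. Stack=[E + T * ( ( num] ptr=7 lookahead=) remaining=[) ) $]
Step 13: reduce F->num. Stack=[E + T * ( ( F] ptr=7 lookahead=) remaining=[) ) $]
Step 14: reduce T->F. Stack=[E + T * ( ( T] ptr=7 lookahead=) remaining=[) ) $]
Step 15: reduce E->T. Stack=[E + T * ( ( E] ptr=7 lookahead=) remaining=[) ) $]
Step 16: shift ). Stack=[E + T * ( ( E )] ptr=8 lookahead=) remaining=[) $]
Step 17: reduce F->( E ). Stack=[E + T * ( F] ptr=8 lookahead=) remaining=[) $]
Step 18: reduce T->F. Stack=[E + T * ( T] ptr=8 lookahead=) remaining=[) $]
Step 19: reduce E->T. Stack=[E + T * ( E] ptr=8 lookahead=) remaining=[) $]
Step 20: shift ). Stack=[E + T * ( E )] ptr=9 lookahead=$ remaining=[$]
Step 21: reduce F->( E ). Stack=[E + T * F] ptr=9 lookahead=$ remaining=[$]
Step 22: reduce T->T * F. Stack=[E + T] ptr=9 lookahead=$ remaining=[$]
Step 23: reduce E->E + T. Stack=[E] ptr=9 lookahead=$ remaining=[$]
Step 24: accept. Stack=[E] ptr=9 lookahead=$ remaining=[$]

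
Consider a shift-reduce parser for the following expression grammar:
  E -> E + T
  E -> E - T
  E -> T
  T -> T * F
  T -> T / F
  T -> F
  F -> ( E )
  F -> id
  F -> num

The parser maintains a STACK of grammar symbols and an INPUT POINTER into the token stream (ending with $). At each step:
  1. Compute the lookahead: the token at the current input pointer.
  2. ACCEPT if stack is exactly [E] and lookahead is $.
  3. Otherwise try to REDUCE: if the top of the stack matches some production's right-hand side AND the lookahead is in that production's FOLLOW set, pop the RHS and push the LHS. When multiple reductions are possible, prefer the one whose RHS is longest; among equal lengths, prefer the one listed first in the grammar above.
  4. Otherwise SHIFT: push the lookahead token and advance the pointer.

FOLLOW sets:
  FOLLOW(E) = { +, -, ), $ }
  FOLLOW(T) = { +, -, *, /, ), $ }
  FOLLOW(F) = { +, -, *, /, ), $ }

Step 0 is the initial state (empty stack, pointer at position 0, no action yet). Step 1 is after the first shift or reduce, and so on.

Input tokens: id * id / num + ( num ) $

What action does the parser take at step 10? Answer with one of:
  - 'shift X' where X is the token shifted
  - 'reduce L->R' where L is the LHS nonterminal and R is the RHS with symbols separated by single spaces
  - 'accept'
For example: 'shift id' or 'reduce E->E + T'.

Answer: reduce F->num

Derivation:
Step 1: shift id. Stack=[id] ptr=1 lookahead=* remaining=[* id / num + ( num ) $]
Step 2: reduce F->id. Stack=[F] ptr=1 lookahead=* remaining=[* id / num + ( num ) $]
Step 3: reduce T->F. Stack=[T] ptr=1 lookahead=* remaining=[* id / num + ( num ) $]
Step 4: shift *. Stack=[T *] ptr=2 lookahead=id remaining=[id / num + ( num ) $]
Step 5: shift id. Stack=[T * id] ptr=3 lookahead=/ remaining=[/ num + ( num ) $]
Step 6: reduce F->id. Stack=[T * F] ptr=3 lookahead=/ remaining=[/ num + ( num ) $]
Step 7: reduce T->T * F. Stack=[T] ptr=3 lookahead=/ remaining=[/ num + ( num ) $]
Step 8: shift /. Stack=[T /] ptr=4 lookahead=num remaining=[num + ( num ) $]
Step 9: shift num. Stack=[T / num] ptr=5 lookahead=+ remaining=[+ ( num ) $]
Step 10: reduce F->num. Stack=[T / F] ptr=5 lookahead=+ remaining=[+ ( num ) $]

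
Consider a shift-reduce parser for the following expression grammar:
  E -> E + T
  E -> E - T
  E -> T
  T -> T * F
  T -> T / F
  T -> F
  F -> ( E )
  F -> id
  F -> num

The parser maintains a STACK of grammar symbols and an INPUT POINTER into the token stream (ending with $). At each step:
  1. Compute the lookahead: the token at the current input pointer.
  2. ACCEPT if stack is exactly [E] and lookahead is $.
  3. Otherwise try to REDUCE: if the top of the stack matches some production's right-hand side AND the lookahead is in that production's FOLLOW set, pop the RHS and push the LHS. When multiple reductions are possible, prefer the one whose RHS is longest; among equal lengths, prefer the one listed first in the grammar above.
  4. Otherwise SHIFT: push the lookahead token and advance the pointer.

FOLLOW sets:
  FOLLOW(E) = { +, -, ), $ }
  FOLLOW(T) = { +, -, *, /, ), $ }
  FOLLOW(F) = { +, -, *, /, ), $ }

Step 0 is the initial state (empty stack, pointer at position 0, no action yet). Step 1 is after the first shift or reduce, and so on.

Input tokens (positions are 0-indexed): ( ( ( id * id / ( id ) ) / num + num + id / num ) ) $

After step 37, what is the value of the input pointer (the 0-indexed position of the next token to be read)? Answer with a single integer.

Answer: 17

Derivation:
Step 1: shift (. Stack=[(] ptr=1 lookahead=( remaining=[( ( id * id / ( id ) ) / num + num + id / num ) ) $]
Step 2: shift (. Stack=[( (] ptr=2 lookahead=( remaining=[( id * id / ( id ) ) / num + num + id / num ) ) $]
Step 3: shift (. Stack=[( ( (] ptr=3 lookahead=id remaining=[id * id / ( id ) ) / num + num + id / num ) ) $]
Step 4: shift id. Stack=[( ( ( id] ptr=4 lookahead=* remaining=[* id / ( id ) ) / num + num + id / num ) ) $]
Step 5: reduce F->id. Stack=[( ( ( F] ptr=4 lookahead=* remaining=[* id / ( id ) ) / num + num + id / num ) ) $]
Step 6: reduce T->F. Stack=[( ( ( T] ptr=4 lookahead=* remaining=[* id / ( id ) ) / num + num + id / num ) ) $]
Step 7: shift *. Stack=[( ( ( T *] ptr=5 lookahead=id remaining=[id / ( id ) ) / num + num + id / num ) ) $]
Step 8: shift id. Stack=[( ( ( T * id] ptr=6 lookahead=/ remaining=[/ ( id ) ) / num + num + id / num ) ) $]
Step 9: reduce F->id. Stack=[( ( ( T * F] ptr=6 lookahead=/ remaining=[/ ( id ) ) / num + num + id / num ) ) $]
Step 10: reduce T->T * F. Stack=[( ( ( T] ptr=6 lookahead=/ remaining=[/ ( id ) ) / num + num + id / num ) ) $]
Step 11: shift /. Stack=[( ( ( T /] ptr=7 lookahead=( remaining=[( id ) ) / num + num + id / num ) ) $]
Step 12: shift (. Stack=[( ( ( T / (] ptr=8 lookahead=id remaining=[id ) ) / num + num + id / num ) ) $]
Step 13: shift id. Stack=[( ( ( T / ( id] ptr=9 lookahead=) remaining=[) ) / num + num + id / num ) ) $]
Step 14: reduce F->id. Stack=[( ( ( T / ( F] ptr=9 lookahead=) remaining=[) ) / num + num + id / num ) ) $]
Step 15: reduce T->F. Stack=[( ( ( T / ( T] ptr=9 lookahead=) remaining=[) ) / num + num + id / num ) ) $]
Step 16: reduce E->T. Stack=[( ( ( T / ( E] ptr=9 lookahead=) remaining=[) ) / num + num + id / num ) ) $]
Step 17: shift ). Stack=[( ( ( T / ( E )] ptr=10 lookahead=) remaining=[) / num + num + id / num ) ) $]
Step 18: reduce F->( E ). Stack=[( ( ( T / F] ptr=10 lookahead=) remaining=[) / num + num + id / num ) ) $]
Step 19: reduce T->T / F. Stack=[( ( ( T] ptr=10 lookahead=) remaining=[) / num + num + id / num ) ) $]
Step 20: reduce E->T. Stack=[( ( ( E] ptr=10 lookahead=) remaining=[) / num + num + id / num ) ) $]
Step 21: shift ). Stack=[( ( ( E )] ptr=11 lookahead=/ remaining=[/ num + num + id / num ) ) $]
Step 22: reduce F->( E ). Stack=[( ( F] ptr=11 lookahead=/ remaining=[/ num + num + id / num ) ) $]
Step 23: reduce T->F. Stack=[( ( T] ptr=11 lookahead=/ remaining=[/ num + num + id / num ) ) $]
Step 24: shift /. Stack=[( ( T /] ptr=12 lookahead=num remaining=[num + num + id / num ) ) $]
Step 25: shift num. Stack=[( ( T / num] ptr=13 lookahead=+ remaining=[+ num + id / num ) ) $]
Step 26: reduce F->num. Stack=[( ( T / F] ptr=13 lookahead=+ remaining=[+ num + id / num ) ) $]
Step 27: reduce T->T / F. Stack=[( ( T] ptr=13 lookahead=+ remaining=[+ num + id / num ) ) $]
Step 28: reduce E->T. Stack=[( ( E] ptr=13 lookahead=+ remaining=[+ num + id / num ) ) $]
Step 29: shift +. Stack=[( ( E +] ptr=14 lookahead=num remaining=[num + id / num ) ) $]
Step 30: shift num. Stack=[( ( E + num] ptr=15 lookahead=+ remaining=[+ id / num ) ) $]
Step 31: reduce F->num. Stack=[( ( E + F] ptr=15 lookahead=+ remaining=[+ id / num ) ) $]
Step 32: reduce T->F. Stack=[( ( E + T] ptr=15 lookahead=+ remaining=[+ id / num ) ) $]
Step 33: reduce E->E + T. Stack=[( ( E] ptr=15 lookahead=+ remaining=[+ id / num ) ) $]
Step 34: shift +. Stack=[( ( E +] ptr=16 lookahead=id remaining=[id / num ) ) $]
Step 35: shift id. Stack=[( ( E + id] ptr=17 lookahead=/ remaining=[/ num ) ) $]
Step 36: reduce F->id. Stack=[( ( E + F] ptr=17 lookahead=/ remaining=[/ num ) ) $]
Step 37: reduce T->F. Stack=[( ( E + T] ptr=17 lookahead=/ remaining=[/ num ) ) $]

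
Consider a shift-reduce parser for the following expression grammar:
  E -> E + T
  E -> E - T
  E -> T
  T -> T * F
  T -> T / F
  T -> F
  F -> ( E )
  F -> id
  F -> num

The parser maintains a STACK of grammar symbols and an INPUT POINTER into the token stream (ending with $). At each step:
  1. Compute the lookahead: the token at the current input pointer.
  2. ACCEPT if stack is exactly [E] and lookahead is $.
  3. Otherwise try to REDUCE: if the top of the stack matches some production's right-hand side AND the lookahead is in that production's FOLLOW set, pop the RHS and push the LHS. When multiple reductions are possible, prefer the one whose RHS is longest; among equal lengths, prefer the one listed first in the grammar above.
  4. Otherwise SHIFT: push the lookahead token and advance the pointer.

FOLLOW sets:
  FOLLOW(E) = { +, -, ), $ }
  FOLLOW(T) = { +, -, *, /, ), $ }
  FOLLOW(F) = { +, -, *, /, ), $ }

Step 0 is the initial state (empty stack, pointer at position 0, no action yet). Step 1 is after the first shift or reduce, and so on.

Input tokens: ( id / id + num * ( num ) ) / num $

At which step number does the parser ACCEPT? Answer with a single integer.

Step 1: shift (. Stack=[(] ptr=1 lookahead=id remaining=[id / id + num * ( num ) ) / num $]
Step 2: shift id. Stack=[( id] ptr=2 lookahead=/ remaining=[/ id + num * ( num ) ) / num $]
Step 3: reduce F->id. Stack=[( F] ptr=2 lookahead=/ remaining=[/ id + num * ( num ) ) / num $]
Step 4: reduce T->F. Stack=[( T] ptr=2 lookahead=/ remaining=[/ id + num * ( num ) ) / num $]
Step 5: shift /. Stack=[( T /] ptr=3 lookahead=id remaining=[id + num * ( num ) ) / num $]
Step 6: shift id. Stack=[( T / id] ptr=4 lookahead=+ remaining=[+ num * ( num ) ) / num $]
Step 7: reduce F->id. Stack=[( T / F] ptr=4 lookahead=+ remaining=[+ num * ( num ) ) / num $]
Step 8: reduce T->T / F. Stack=[( T] ptr=4 lookahead=+ remaining=[+ num * ( num ) ) / num $]
Step 9: reduce E->T. Stack=[( E] ptr=4 lookahead=+ remaining=[+ num * ( num ) ) / num $]
Step 10: shift +. Stack=[( E +] ptr=5 lookahead=num remaining=[num * ( num ) ) / num $]
Step 11: shift num. Stack=[( E + num] ptr=6 lookahead=* remaining=[* ( num ) ) / num $]
Step 12: reduce F->num. Stack=[( E + F] ptr=6 lookahead=* remaining=[* ( num ) ) / num $]
Step 13: reduce T->F. Stack=[( E + T] ptr=6 lookahead=* remaining=[* ( num ) ) / num $]
Step 14: shift *. Stack=[( E + T *] ptr=7 lookahead=( remaining=[( num ) ) / num $]
Step 15: shift (. Stack=[( E + T * (] ptr=8 lookahead=num remaining=[num ) ) / num $]
Step 16: shift num. Stack=[( E + T * ( num] ptr=9 lookahead=) remaining=[) ) / num $]
Step 17: reduce F->num. Stack=[( E + T * ( F] ptr=9 lookahead=) remaining=[) ) / num $]
Step 18: reduce T->F. Stack=[( E + T * ( T] ptr=9 lookahead=) remaining=[) ) / num $]
Step 19: reduce E->T. Stack=[( E + T * ( E] ptr=9 lookahead=) remaining=[) ) / num $]
Step 20: shift ). Stack=[( E + T * ( E )] ptr=10 lookahead=) remaining=[) / num $]
Step 21: reduce F->( E ). Stack=[( E + T * F] ptr=10 lookahead=) remaining=[) / num $]
Step 22: reduce T->T * F. Stack=[( E + T] ptr=10 lookahead=) remaining=[) / num $]
Step 23: reduce E->E + T. Stack=[( E] ptr=10 lookahead=) remaining=[) / num $]
Step 24: shift ). Stack=[( E )] ptr=11 lookahead=/ remaining=[/ num $]
Step 25: reduce F->( E ). Stack=[F] ptr=11 lookahead=/ remaining=[/ num $]
Step 26: reduce T->F. Stack=[T] ptr=11 lookahead=/ remaining=[/ num $]
Step 27: shift /. Stack=[T /] ptr=12 lookahead=num remaining=[num $]
Step 28: shift num. Stack=[T / num] ptr=13 lookahead=$ remaining=[$]
Step 29: reduce F->num. Stack=[T / F] ptr=13 lookahead=$ remaining=[$]
Step 30: reduce T->T / F. Stack=[T] ptr=13 lookahead=$ remaining=[$]
Step 31: reduce E->T. Stack=[E] ptr=13 lookahead=$ remaining=[$]
Step 32: accept. Stack=[E] ptr=13 lookahead=$ remaining=[$]

Answer: 32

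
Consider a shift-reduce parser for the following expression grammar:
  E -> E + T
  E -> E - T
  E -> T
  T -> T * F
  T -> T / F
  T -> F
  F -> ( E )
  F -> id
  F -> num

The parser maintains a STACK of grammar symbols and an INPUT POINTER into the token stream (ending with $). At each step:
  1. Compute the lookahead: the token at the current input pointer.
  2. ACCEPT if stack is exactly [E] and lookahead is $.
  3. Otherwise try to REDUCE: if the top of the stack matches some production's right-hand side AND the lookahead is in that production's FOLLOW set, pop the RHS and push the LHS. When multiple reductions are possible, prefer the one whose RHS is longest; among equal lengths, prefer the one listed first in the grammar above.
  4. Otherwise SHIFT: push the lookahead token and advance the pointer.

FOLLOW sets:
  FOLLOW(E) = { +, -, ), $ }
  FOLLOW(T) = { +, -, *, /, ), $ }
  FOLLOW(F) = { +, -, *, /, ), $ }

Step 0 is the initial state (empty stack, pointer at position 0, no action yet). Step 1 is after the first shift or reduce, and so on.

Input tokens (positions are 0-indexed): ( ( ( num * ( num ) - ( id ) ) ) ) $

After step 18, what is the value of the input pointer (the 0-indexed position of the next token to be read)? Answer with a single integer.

Answer: 10

Derivation:
Step 1: shift (. Stack=[(] ptr=1 lookahead=( remaining=[( ( num * ( num ) - ( id ) ) ) ) $]
Step 2: shift (. Stack=[( (] ptr=2 lookahead=( remaining=[( num * ( num ) - ( id ) ) ) ) $]
Step 3: shift (. Stack=[( ( (] ptr=3 lookahead=num remaining=[num * ( num ) - ( id ) ) ) ) $]
Step 4: shift num. Stack=[( ( ( num] ptr=4 lookahead=* remaining=[* ( num ) - ( id ) ) ) ) $]
Step 5: reduce F->num. Stack=[( ( ( F] ptr=4 lookahead=* remaining=[* ( num ) - ( id ) ) ) ) $]
Step 6: reduce T->F. Stack=[( ( ( T] ptr=4 lookahead=* remaining=[* ( num ) - ( id ) ) ) ) $]
Step 7: shift *. Stack=[( ( ( T *] ptr=5 lookahead=( remaining=[( num ) - ( id ) ) ) ) $]
Step 8: shift (. Stack=[( ( ( T * (] ptr=6 lookahead=num remaining=[num ) - ( id ) ) ) ) $]
Step 9: shift num. Stack=[( ( ( T * ( num] ptr=7 lookahead=) remaining=[) - ( id ) ) ) ) $]
Step 10: reduce F->num. Stack=[( ( ( T * ( F] ptr=7 lookahead=) remaining=[) - ( id ) ) ) ) $]
Step 11: reduce T->F. Stack=[( ( ( T * ( T] ptr=7 lookahead=) remaining=[) - ( id ) ) ) ) $]
Step 12: reduce E->T. Stack=[( ( ( T * ( E] ptr=7 lookahead=) remaining=[) - ( id ) ) ) ) $]
Step 13: shift ). Stack=[( ( ( T * ( E )] ptr=8 lookahead=- remaining=[- ( id ) ) ) ) $]
Step 14: reduce F->( E ). Stack=[( ( ( T * F] ptr=8 lookahead=- remaining=[- ( id ) ) ) ) $]
Step 15: reduce T->T * F. Stack=[( ( ( T] ptr=8 lookahead=- remaining=[- ( id ) ) ) ) $]
Step 16: reduce E->T. Stack=[( ( ( E] ptr=8 lookahead=- remaining=[- ( id ) ) ) ) $]
Step 17: shift -. Stack=[( ( ( E -] ptr=9 lookahead=( remaining=[( id ) ) ) ) $]
Step 18: shift (. Stack=[( ( ( E - (] ptr=10 lookahead=id remaining=[id ) ) ) ) $]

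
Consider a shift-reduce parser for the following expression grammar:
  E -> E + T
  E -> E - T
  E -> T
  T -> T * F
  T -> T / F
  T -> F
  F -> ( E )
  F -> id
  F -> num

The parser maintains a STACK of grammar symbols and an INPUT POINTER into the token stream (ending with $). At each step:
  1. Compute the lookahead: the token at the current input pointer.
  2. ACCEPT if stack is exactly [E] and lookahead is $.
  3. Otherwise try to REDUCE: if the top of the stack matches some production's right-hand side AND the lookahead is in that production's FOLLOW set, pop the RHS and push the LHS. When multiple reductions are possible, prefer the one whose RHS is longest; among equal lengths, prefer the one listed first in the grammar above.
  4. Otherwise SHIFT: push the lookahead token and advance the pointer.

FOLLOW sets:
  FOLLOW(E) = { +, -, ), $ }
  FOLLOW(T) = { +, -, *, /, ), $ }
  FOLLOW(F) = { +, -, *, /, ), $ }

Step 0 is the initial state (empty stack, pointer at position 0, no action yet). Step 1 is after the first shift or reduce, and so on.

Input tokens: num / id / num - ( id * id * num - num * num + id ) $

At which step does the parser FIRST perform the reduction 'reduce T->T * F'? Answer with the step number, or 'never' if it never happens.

Step 1: shift num. Stack=[num] ptr=1 lookahead=/ remaining=[/ id / num - ( id * id * num - num * num + id ) $]
Step 2: reduce F->num. Stack=[F] ptr=1 lookahead=/ remaining=[/ id / num - ( id * id * num - num * num + id ) $]
Step 3: reduce T->F. Stack=[T] ptr=1 lookahead=/ remaining=[/ id / num - ( id * id * num - num * num + id ) $]
Step 4: shift /. Stack=[T /] ptr=2 lookahead=id remaining=[id / num - ( id * id * num - num * num + id ) $]
Step 5: shift id. Stack=[T / id] ptr=3 lookahead=/ remaining=[/ num - ( id * id * num - num * num + id ) $]
Step 6: reduce F->id. Stack=[T / F] ptr=3 lookahead=/ remaining=[/ num - ( id * id * num - num * num + id ) $]
Step 7: reduce T->T / F. Stack=[T] ptr=3 lookahead=/ remaining=[/ num - ( id * id * num - num * num + id ) $]
Step 8: shift /. Stack=[T /] ptr=4 lookahead=num remaining=[num - ( id * id * num - num * num + id ) $]
Step 9: shift num. Stack=[T / num] ptr=5 lookahead=- remaining=[- ( id * id * num - num * num + id ) $]
Step 10: reduce F->num. Stack=[T / F] ptr=5 lookahead=- remaining=[- ( id * id * num - num * num + id ) $]
Step 11: reduce T->T / F. Stack=[T] ptr=5 lookahead=- remaining=[- ( id * id * num - num * num + id ) $]
Step 12: reduce E->T. Stack=[E] ptr=5 lookahead=- remaining=[- ( id * id * num - num * num + id ) $]
Step 13: shift -. Stack=[E -] ptr=6 lookahead=( remaining=[( id * id * num - num * num + id ) $]
Step 14: shift (. Stack=[E - (] ptr=7 lookahead=id remaining=[id * id * num - num * num + id ) $]
Step 15: shift id. Stack=[E - ( id] ptr=8 lookahead=* remaining=[* id * num - num * num + id ) $]
Step 16: reduce F->id. Stack=[E - ( F] ptr=8 lookahead=* remaining=[* id * num - num * num + id ) $]
Step 17: reduce T->F. Stack=[E - ( T] ptr=8 lookahead=* remaining=[* id * num - num * num + id ) $]
Step 18: shift *. Stack=[E - ( T *] ptr=9 lookahead=id remaining=[id * num - num * num + id ) $]
Step 19: shift id. Stack=[E - ( T * id] ptr=10 lookahead=* remaining=[* num - num * num + id ) $]
Step 20: reduce F->id. Stack=[E - ( T * F] ptr=10 lookahead=* remaining=[* num - num * num + id ) $]
Step 21: reduce T->T * F. Stack=[E - ( T] ptr=10 lookahead=* remaining=[* num - num * num + id ) $]

Answer: 21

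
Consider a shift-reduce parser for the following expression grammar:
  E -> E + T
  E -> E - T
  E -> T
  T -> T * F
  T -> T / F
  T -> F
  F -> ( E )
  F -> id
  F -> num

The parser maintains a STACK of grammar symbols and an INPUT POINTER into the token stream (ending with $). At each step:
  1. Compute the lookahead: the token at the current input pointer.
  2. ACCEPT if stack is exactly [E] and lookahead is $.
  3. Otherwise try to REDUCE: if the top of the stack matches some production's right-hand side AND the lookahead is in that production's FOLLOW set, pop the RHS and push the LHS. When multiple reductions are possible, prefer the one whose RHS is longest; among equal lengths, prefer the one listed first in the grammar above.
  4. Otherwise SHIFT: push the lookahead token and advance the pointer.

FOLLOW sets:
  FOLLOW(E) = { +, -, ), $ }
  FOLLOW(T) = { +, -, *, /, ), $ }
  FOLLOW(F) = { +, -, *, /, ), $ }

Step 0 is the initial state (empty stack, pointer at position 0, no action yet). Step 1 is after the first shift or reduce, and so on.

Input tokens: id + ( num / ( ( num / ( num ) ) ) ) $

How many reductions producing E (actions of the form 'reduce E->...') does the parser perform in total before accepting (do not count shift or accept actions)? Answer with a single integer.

Step 1: shift id. Stack=[id] ptr=1 lookahead=+ remaining=[+ ( num / ( ( num / ( num ) ) ) ) $]
Step 2: reduce F->id. Stack=[F] ptr=1 lookahead=+ remaining=[+ ( num / ( ( num / ( num ) ) ) ) $]
Step 3: reduce T->F. Stack=[T] ptr=1 lookahead=+ remaining=[+ ( num / ( ( num / ( num ) ) ) ) $]
Step 4: reduce E->T. Stack=[E] ptr=1 lookahead=+ remaining=[+ ( num / ( ( num / ( num ) ) ) ) $]
Step 5: shift +. Stack=[E +] ptr=2 lookahead=( remaining=[( num / ( ( num / ( num ) ) ) ) $]
Step 6: shift (. Stack=[E + (] ptr=3 lookahead=num remaining=[num / ( ( num / ( num ) ) ) ) $]
Step 7: shift num. Stack=[E + ( num] ptr=4 lookahead=/ remaining=[/ ( ( num / ( num ) ) ) ) $]
Step 8: reduce F->num. Stack=[E + ( F] ptr=4 lookahead=/ remaining=[/ ( ( num / ( num ) ) ) ) $]
Step 9: reduce T->F. Stack=[E + ( T] ptr=4 lookahead=/ remaining=[/ ( ( num / ( num ) ) ) ) $]
Step 10: shift /. Stack=[E + ( T /] ptr=5 lookahead=( remaining=[( ( num / ( num ) ) ) ) $]
Step 11: shift (. Stack=[E + ( T / (] ptr=6 lookahead=( remaining=[( num / ( num ) ) ) ) $]
Step 12: shift (. Stack=[E + ( T / ( (] ptr=7 lookahead=num remaining=[num / ( num ) ) ) ) $]
Step 13: shift num. Stack=[E + ( T / ( ( num] ptr=8 lookahead=/ remaining=[/ ( num ) ) ) ) $]
Step 14: reduce F->num. Stack=[E + ( T / ( ( F] ptr=8 lookahead=/ remaining=[/ ( num ) ) ) ) $]
Step 15: reduce T->F. Stack=[E + ( T / ( ( T] ptr=8 lookahead=/ remaining=[/ ( num ) ) ) ) $]
Step 16: shift /. Stack=[E + ( T / ( ( T /] ptr=9 lookahead=( remaining=[( num ) ) ) ) $]
Step 17: shift (. Stack=[E + ( T / ( ( T / (] ptr=10 lookahead=num remaining=[num ) ) ) ) $]
Step 18: shift num. Stack=[E + ( T / ( ( T / ( num] ptr=11 lookahead=) remaining=[) ) ) ) $]
Step 19: reduce F->num. Stack=[E + ( T / ( ( T / ( F] ptr=11 lookahead=) remaining=[) ) ) ) $]
Step 20: reduce T->F. Stack=[E + ( T / ( ( T / ( T] ptr=11 lookahead=) remaining=[) ) ) ) $]
Step 21: reduce E->T. Stack=[E + ( T / ( ( T / ( E] ptr=11 lookahead=) remaining=[) ) ) ) $]
Step 22: shift ). Stack=[E + ( T / ( ( T / ( E )] ptr=12 lookahead=) remaining=[) ) ) $]
Step 23: reduce F->( E ). Stack=[E + ( T / ( ( T / F] ptr=12 lookahead=) remaining=[) ) ) $]
Step 24: reduce T->T / F. Stack=[E + ( T / ( ( T] ptr=12 lookahead=) remaining=[) ) ) $]
Step 25: reduce E->T. Stack=[E + ( T / ( ( E] ptr=12 lookahead=) remaining=[) ) ) $]
Step 26: shift ). Stack=[E + ( T / ( ( E )] ptr=13 lookahead=) remaining=[) ) $]
Step 27: reduce F->( E ). Stack=[E + ( T / ( F] ptr=13 lookahead=) remaining=[) ) $]
Step 28: reduce T->F. Stack=[E + ( T / ( T] ptr=13 lookahead=) remaining=[) ) $]
Step 29: reduce E->T. Stack=[E + ( T / ( E] ptr=13 lookahead=) remaining=[) ) $]
Step 30: shift ). Stack=[E + ( T / ( E )] ptr=14 lookahead=) remaining=[) $]
Step 31: reduce F->( E ). Stack=[E + ( T / F] ptr=14 lookahead=) remaining=[) $]
Step 32: reduce T->T / F. Stack=[E + ( T] ptr=14 lookahead=) remaining=[) $]
Step 33: reduce E->T. Stack=[E + ( E] ptr=14 lookahead=) remaining=[) $]
Step 34: shift ). Stack=[E + ( E )] ptr=15 lookahead=$ remaining=[$]
Step 35: reduce F->( E ). Stack=[E + F] ptr=15 lookahead=$ remaining=[$]
Step 36: reduce T->F. Stack=[E + T] ptr=15 lookahead=$ remaining=[$]
Step 37: reduce E->E + T. Stack=[E] ptr=15 lookahead=$ remaining=[$]
Step 38: accept. Stack=[E] ptr=15 lookahead=$ remaining=[$]

Answer: 6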